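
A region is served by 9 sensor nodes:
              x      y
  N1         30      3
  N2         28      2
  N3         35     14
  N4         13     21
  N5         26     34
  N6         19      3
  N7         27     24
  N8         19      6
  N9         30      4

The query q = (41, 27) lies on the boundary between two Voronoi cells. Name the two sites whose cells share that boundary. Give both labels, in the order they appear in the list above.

Squared distances from q to each site:
|qN1|² = (41−30)² + (27−3)² = 121 + 576 = 697
|qN2|² = (41−28)² + (27−2)² = 169 + 625 = 794
|qN3|² = (41−35)² + (27−14)² = 36 + 169 = 205
|qN4|² = (41−13)² + (27−21)² = 784 + 36 = 820
|qN5|² = (41−26)² + (27−34)² = 225 + 49 = 274
|qN6|² = (41−19)² + (27−3)² = 484 + 576 = 1060
|qN7|² = (41−27)² + (27−24)² = 196 + 9 = 205
|qN8|² = (41−19)² + (27−6)² = 484 + 441 = 925
|qN9|² = (41−30)² + (27−4)² = 121 + 529 = 650
q is equidistant from N3 and N7 (both at squared distance 205), and every other site is strictly farther — so q lies on the N3–N7 Voronoi edge.

N3 and N7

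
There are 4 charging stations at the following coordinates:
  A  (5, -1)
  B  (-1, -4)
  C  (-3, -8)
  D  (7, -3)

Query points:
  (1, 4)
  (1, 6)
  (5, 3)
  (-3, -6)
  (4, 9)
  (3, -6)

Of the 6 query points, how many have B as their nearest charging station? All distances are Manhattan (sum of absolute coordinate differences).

1

(1, 4) — d to each: A:9, B:10, C:16, D:13 → nearest is A
(1, 6) — d to each: A:11, B:12, C:18, D:15 → nearest is A
(5, 3) — d to each: A:4, B:13, C:19, D:8 → nearest is A
(-3, -6) — d to each: A:13, B:4, C:2, D:13 → nearest is C
(4, 9) — d to each: A:11, B:18, C:24, D:15 → nearest is A
(3, -6) — d to each: A:7, B:6, C:8, D:7 → nearest is B
1 of the 6 points has B as nearest.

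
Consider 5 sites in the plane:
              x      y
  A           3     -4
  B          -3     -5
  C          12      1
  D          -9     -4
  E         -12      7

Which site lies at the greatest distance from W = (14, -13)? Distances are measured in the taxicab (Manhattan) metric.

d(W,A) = |14−3| + |-13−(-4)| = 11 + 9 = 20
d(W,B) = |14−(-3)| + |-13−(-5)| = 17 + 8 = 25
d(W,C) = |14−12| + |-13−1| = 2 + 14 = 16
d(W,D) = |14−(-9)| + |-13−(-4)| = 23 + 9 = 32
d(W,E) = |14−(-12)| + |-13−7| = 26 + 20 = 46
The largest is to E.

E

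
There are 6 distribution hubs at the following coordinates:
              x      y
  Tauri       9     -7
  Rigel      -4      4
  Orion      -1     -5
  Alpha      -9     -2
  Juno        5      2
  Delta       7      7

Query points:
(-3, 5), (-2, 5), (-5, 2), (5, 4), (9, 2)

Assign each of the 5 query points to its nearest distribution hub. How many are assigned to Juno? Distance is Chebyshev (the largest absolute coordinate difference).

2

(-3, 5) — d to each: Tauri:12, Rigel:1, Orion:10, Alpha:7, Juno:8, Delta:10 → nearest is Rigel
(-2, 5) — d to each: Tauri:12, Rigel:2, Orion:10, Alpha:7, Juno:7, Delta:9 → nearest is Rigel
(-5, 2) — d to each: Tauri:14, Rigel:2, Orion:7, Alpha:4, Juno:10, Delta:12 → nearest is Rigel
(5, 4) — d to each: Tauri:11, Rigel:9, Orion:9, Alpha:14, Juno:2, Delta:3 → nearest is Juno
(9, 2) — d to each: Tauri:9, Rigel:13, Orion:10, Alpha:18, Juno:4, Delta:5 → nearest is Juno
2 of the 5 points have Juno as nearest.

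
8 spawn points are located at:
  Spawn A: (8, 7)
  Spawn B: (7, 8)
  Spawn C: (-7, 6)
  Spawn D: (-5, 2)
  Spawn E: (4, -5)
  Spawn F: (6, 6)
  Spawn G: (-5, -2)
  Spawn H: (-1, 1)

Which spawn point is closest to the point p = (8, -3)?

Spawn E

Squared Euclidean distances:
d²(p, Spawn A) = (8−8)² + (-3−7)² = 0 + 100 = 100
d²(p, Spawn B) = (8−7)² + (-3−8)² = 1 + 121 = 122
d²(p, Spawn C) = (8−(-7))² + (-3−6)² = 225 + 81 = 306
d²(p, Spawn D) = (8−(-5))² + (-3−2)² = 169 + 25 = 194
d²(p, Spawn E) = (8−4)² + (-3−(-5))² = 16 + 4 = 20
d²(p, Spawn F) = (8−6)² + (-3−6)² = 4 + 81 = 85
d²(p, Spawn G) = (8−(-5))² + (-3−(-2))² = 169 + 1 = 170
d²(p, Spawn H) = (8−(-1))² + (-3−1)² = 81 + 16 = 97
Spawn E is nearest.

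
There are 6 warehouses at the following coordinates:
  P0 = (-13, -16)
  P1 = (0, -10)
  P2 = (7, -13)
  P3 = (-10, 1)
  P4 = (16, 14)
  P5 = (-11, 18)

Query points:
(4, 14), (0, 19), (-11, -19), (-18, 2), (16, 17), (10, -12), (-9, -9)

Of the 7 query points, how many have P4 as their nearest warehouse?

(4, 14) — d² to each: P0:1189, P1:592, P2:738, P3:365, P4:144, P5:241 → nearest is P4
(0, 19) — d² to each: P0:1394, P1:841, P2:1073, P3:424, P4:281, P5:122 → nearest is P5
(-11, -19) — d² to each: P0:13, P1:202, P2:360, P3:401, P4:1818, P5:1369 → nearest is P0
(-18, 2) — d² to each: P0:349, P1:468, P2:850, P3:65, P4:1300, P5:305 → nearest is P3
(16, 17) — d² to each: P0:1930, P1:985, P2:981, P3:932, P4:9, P5:730 → nearest is P4
(10, -12) — d² to each: P0:545, P1:104, P2:10, P3:569, P4:712, P5:1341 → nearest is P2
(-9, -9) — d² to each: P0:65, P1:82, P2:272, P3:101, P4:1154, P5:733 → nearest is P0
2 of the 7 points have P4 as nearest.

2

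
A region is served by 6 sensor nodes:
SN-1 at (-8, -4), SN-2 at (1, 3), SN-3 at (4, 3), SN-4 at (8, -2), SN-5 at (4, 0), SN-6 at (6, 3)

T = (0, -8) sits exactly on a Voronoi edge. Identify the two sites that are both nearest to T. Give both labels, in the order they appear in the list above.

Squared distances from T to each site:
d²(T, SN-1) = (0−(-8))² + (-8−(-4))² = 64 + 16 = 80
d²(T, SN-2) = (0−1)² + (-8−3)² = 1 + 121 = 122
d²(T, SN-3) = (0−4)² + (-8−3)² = 16 + 121 = 137
d²(T, SN-4) = (0−8)² + (-8−(-2))² = 64 + 36 = 100
d²(T, SN-5) = (0−4)² + (-8−0)² = 16 + 64 = 80
d²(T, SN-6) = (0−6)² + (-8−3)² = 36 + 121 = 157
T is equidistant from SN-1 and SN-5 (both at squared distance 80), and every other site is strictly farther — so T lies on the SN-1–SN-5 Voronoi edge.

SN-1 and SN-5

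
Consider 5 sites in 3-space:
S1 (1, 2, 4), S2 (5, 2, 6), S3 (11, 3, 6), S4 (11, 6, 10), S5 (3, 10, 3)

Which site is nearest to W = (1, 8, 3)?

S5

Since √ is increasing, it suffices to compare squared distances:
|WS1|² = 0 + 36 + 1 = 37
|WS2|² = 16 + 36 + 9 = 61
|WS3|² = 100 + 25 + 9 = 134
|WS4|² = 100 + 4 + 49 = 153
|WS5|² = 4 + 4 + 0 = 8
The smallest is to S5, so W lies in the Voronoi region of S5.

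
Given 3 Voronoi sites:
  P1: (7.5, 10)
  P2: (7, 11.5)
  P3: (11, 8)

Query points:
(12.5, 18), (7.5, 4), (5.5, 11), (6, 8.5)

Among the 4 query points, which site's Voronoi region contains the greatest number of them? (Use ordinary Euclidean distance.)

(12.5, 18) — d² to each: P1:89, P2:72.5, P3:102.25 → nearest is P2
(7.5, 4) — d² to each: P1:36, P2:56.5, P3:28.25 → nearest is P3
(5.5, 11) — d² to each: P1:5, P2:2.5, P3:39.25 → nearest is P2
(6, 8.5) — d² to each: P1:4.5, P2:10, P3:25.25 → nearest is P1
Tally — P1:1, P2:2, P3:1. P2 captures the most (2).

P2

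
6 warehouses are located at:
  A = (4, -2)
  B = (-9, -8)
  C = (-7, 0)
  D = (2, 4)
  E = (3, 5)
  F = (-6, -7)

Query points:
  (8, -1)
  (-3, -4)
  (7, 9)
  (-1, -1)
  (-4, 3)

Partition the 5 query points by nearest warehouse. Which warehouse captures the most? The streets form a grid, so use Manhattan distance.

A

(8, -1) — d to each: A:5, B:24, C:16, D:11, E:11, F:20 → nearest is A
(-3, -4) — d to each: A:9, B:10, C:8, D:13, E:15, F:6 → nearest is F
(7, 9) — d to each: A:14, B:33, C:23, D:10, E:8, F:29 → nearest is E
(-1, -1) — d to each: A:6, B:15, C:7, D:8, E:10, F:11 → nearest is A
(-4, 3) — d to each: A:13, B:16, C:6, D:7, E:9, F:12 → nearest is C
Tally — A:2, C:1, E:1, F:1. A captures the most (2).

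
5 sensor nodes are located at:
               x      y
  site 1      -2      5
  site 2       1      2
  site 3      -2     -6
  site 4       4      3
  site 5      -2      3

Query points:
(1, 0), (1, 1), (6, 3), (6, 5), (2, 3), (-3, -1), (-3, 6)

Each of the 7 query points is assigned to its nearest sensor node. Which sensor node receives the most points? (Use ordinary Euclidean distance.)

(1, 0) — d² to each: site 1:34, site 2:4, site 3:45, site 4:18, site 5:18 → nearest is site 2
(1, 1) — d² to each: site 1:25, site 2:1, site 3:58, site 4:13, site 5:13 → nearest is site 2
(6, 3) — d² to each: site 1:68, site 2:26, site 3:145, site 4:4, site 5:64 → nearest is site 4
(6, 5) — d² to each: site 1:64, site 2:34, site 3:185, site 4:8, site 5:68 → nearest is site 4
(2, 3) — d² to each: site 1:20, site 2:2, site 3:97, site 4:4, site 5:16 → nearest is site 2
(-3, -1) — d² to each: site 1:37, site 2:25, site 3:26, site 4:65, site 5:17 → nearest is site 5
(-3, 6) — d² to each: site 1:2, site 2:32, site 3:145, site 4:58, site 5:10 → nearest is site 1
Tally — site 1:1, site 2:3, site 4:2, site 5:1. site 2 captures the most (3).

site 2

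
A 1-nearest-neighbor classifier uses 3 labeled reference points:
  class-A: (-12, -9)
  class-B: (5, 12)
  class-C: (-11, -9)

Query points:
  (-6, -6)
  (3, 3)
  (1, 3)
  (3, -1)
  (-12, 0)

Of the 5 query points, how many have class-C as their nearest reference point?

(-6, -6) — d² to each: class-A:45, class-B:445, class-C:34 → nearest is class-C
(3, 3) — d² to each: class-A:369, class-B:85, class-C:340 → nearest is class-B
(1, 3) — d² to each: class-A:313, class-B:97, class-C:288 → nearest is class-B
(3, -1) — d² to each: class-A:289, class-B:173, class-C:260 → nearest is class-B
(-12, 0) — d² to each: class-A:81, class-B:433, class-C:82 → nearest is class-A
1 of the 5 points has class-C as nearest.

1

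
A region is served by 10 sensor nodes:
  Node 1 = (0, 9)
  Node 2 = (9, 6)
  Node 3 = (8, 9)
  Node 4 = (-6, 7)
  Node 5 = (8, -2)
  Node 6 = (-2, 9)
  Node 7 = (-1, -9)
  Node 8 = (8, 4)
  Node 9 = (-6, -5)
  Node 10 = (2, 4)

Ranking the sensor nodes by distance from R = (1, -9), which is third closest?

Node 5

Squared Euclidean distances:
d²(R, Node 1) = (1−0)² + (-9−9)² = 1 + 324 = 325
d²(R, Node 2) = (1−9)² + (-9−6)² = 64 + 225 = 289
d²(R, Node 3) = (1−8)² + (-9−9)² = 49 + 324 = 373
d²(R, Node 4) = (1−(-6))² + (-9−7)² = 49 + 256 = 305
d²(R, Node 5) = (1−8)² + (-9−(-2))² = 49 + 49 = 98
d²(R, Node 6) = (1−(-2))² + (-9−9)² = 9 + 324 = 333
d²(R, Node 7) = (1−(-1))² + (-9−(-9))² = 4 + 0 = 4
d²(R, Node 8) = (1−8)² + (-9−4)² = 49 + 169 = 218
d²(R, Node 9) = (1−(-6))² + (-9−(-5))² = 49 + 16 = 65
d²(R, Node 10) = (1−2)² + (-9−4)² = 1 + 169 = 170
Sorted ascending: Node 7, Node 9, Node 5, Node 10, … — the third-nearest is Node 5.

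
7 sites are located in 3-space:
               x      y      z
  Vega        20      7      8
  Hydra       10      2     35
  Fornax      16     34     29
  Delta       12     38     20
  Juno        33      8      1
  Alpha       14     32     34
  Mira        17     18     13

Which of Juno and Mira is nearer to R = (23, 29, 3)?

Mira

Compare squared distances:
d²(R, Juno) = (23−33)² + (29−8)² + (3−1)² = 100 + 441 + 4 = 545
d²(R, Mira) = (23−17)² + (29−18)² + (3−13)² = 36 + 121 + 100 = 257
545 > 257, so Mira is closer.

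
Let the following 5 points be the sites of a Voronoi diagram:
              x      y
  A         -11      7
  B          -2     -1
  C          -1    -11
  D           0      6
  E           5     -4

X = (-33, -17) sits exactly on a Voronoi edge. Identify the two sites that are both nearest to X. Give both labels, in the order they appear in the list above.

A and C

Squared distances from X to each site:
|XA|² = (-33−(-11))² + (-17−7)² = 484 + 576 = 1060
|XB|² = (-33−(-2))² + (-17−(-1))² = 961 + 256 = 1217
|XC|² = (-33−(-1))² + (-17−(-11))² = 1024 + 36 = 1060
|XD|² = (-33−0)² + (-17−6)² = 1089 + 529 = 1618
|XE|² = (-33−5)² + (-17−(-4))² = 1444 + 169 = 1613
X is equidistant from A and C (both at squared distance 1060), and every other site is strictly farther — so X lies on the A–C Voronoi edge.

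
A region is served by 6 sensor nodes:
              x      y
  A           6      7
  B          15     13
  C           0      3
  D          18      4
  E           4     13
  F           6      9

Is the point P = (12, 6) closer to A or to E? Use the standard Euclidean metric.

Compare squared distances:
|PA|² = (12−6)² + (6−7)² = 36 + 1 = 37
|PE|² = (12−4)² + (6−13)² = 64 + 49 = 113
37 < 113, so A is closer.

A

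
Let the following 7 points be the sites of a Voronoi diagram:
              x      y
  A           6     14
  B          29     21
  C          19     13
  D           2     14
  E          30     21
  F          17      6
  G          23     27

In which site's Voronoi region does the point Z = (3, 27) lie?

Since √ is increasing, it suffices to compare squared distances:
|ZA|² = (3−6)² + (27−14)² = 9 + 169 = 178
|ZB|² = (3−29)² + (27−21)² = 676 + 36 = 712
|ZC|² = (3−19)² + (27−13)² = 256 + 196 = 452
|ZD|² = (3−2)² + (27−14)² = 1 + 169 = 170
|ZE|² = (3−30)² + (27−21)² = 729 + 36 = 765
|ZF|² = (3−17)² + (27−6)² = 196 + 441 = 637
|ZG|² = (3−23)² + (27−27)² = 400 + 0 = 400
Minimum is at D.

D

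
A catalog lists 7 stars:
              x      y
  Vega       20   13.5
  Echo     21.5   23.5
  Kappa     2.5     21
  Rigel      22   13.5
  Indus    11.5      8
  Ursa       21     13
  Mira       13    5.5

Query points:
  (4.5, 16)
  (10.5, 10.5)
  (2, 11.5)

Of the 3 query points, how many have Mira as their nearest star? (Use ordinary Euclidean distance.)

0

(4.5, 16) — d² to each: Vega:246.5, Echo:345.25, Kappa:29, Rigel:312.5, Indus:113, Ursa:281.25, Mira:182.5 → nearest is Kappa
(10.5, 10.5) — d² to each: Vega:99.25, Echo:290, Kappa:174.25, Rigel:141.25, Indus:7.25, Ursa:116.5, Mira:31.25 → nearest is Indus
(2, 11.5) — d² to each: Vega:328, Echo:524.25, Kappa:90.5, Rigel:404, Indus:102.5, Ursa:363.25, Mira:157 → nearest is Kappa
0 of the 3 points have Mira as nearest.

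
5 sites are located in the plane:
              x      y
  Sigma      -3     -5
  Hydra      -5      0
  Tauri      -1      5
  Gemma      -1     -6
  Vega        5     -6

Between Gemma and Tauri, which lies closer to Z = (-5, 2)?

Tauri

Compare squared distances:
d²(Z, Gemma) = (-5−(-1))² + (2−(-6))² = 16 + 64 = 80
d²(Z, Tauri) = (-5−(-1))² + (2−5)² = 16 + 9 = 25
80 > 25, so Tauri is closer.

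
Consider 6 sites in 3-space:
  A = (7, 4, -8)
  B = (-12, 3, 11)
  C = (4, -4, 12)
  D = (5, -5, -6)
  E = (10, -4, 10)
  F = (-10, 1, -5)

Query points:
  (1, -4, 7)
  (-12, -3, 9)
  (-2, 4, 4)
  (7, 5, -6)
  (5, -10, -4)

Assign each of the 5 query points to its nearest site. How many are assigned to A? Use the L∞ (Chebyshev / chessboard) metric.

(1, -4, 7) — d to each: A:15, B:13, C:5, D:13, E:9, F:12 → nearest is C
(-12, -3, 9) — d to each: A:19, B:6, C:16, D:17, E:22, F:14 → nearest is B
(-2, 4, 4) — d to each: A:12, B:10, C:8, D:10, E:12, F:9 → nearest is C
(7, 5, -6) — d to each: A:2, B:19, C:18, D:10, E:16, F:17 → nearest is A
(5, -10, -4) — d to each: A:14, B:17, C:16, D:5, E:14, F:15 → nearest is D
1 of the 5 points has A as nearest.

1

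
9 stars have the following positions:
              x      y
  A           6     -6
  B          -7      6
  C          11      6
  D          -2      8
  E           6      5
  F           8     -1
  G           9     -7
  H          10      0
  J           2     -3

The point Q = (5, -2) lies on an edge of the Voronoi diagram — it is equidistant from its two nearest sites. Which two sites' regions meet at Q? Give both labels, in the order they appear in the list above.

F and J

Squared distances from Q to each site:
|QA|² = 1 + 16 = 17
|QB|² = 144 + 64 = 208
|QC|² = 36 + 64 = 100
|QD|² = 49 + 100 = 149
|QE|² = 1 + 49 = 50
|QF|² = 9 + 1 = 10
|QG|² = 16 + 25 = 41
|QH|² = 25 + 4 = 29
|QJ|² = 9 + 1 = 10
Q is equidistant from F and J (both at squared distance 10), and every other site is strictly farther — so Q lies on the F–J Voronoi edge.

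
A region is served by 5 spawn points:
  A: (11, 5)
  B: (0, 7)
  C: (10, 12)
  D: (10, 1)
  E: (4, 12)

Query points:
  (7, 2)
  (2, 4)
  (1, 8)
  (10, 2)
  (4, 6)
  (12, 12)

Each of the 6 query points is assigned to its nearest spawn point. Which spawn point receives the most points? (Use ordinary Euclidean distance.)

B

(7, 2) — d² to each: A:25, B:74, C:109, D:10, E:109 → nearest is D
(2, 4) — d² to each: A:82, B:13, C:128, D:73, E:68 → nearest is B
(1, 8) — d² to each: A:109, B:2, C:97, D:130, E:25 → nearest is B
(10, 2) — d² to each: A:10, B:125, C:100, D:1, E:136 → nearest is D
(4, 6) — d² to each: A:50, B:17, C:72, D:61, E:36 → nearest is B
(12, 12) — d² to each: A:50, B:169, C:4, D:125, E:64 → nearest is C
Tally — B:3, C:1, D:2. B captures the most (3).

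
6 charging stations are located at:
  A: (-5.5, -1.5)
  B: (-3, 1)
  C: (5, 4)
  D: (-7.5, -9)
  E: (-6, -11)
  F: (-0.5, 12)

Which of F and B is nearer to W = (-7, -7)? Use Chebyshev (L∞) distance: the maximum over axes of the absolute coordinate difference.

d(W,F) = max(6.5, 19) = 19
d(W,B) = max(4, 8) = 8
19 > 8, so B is closer.

B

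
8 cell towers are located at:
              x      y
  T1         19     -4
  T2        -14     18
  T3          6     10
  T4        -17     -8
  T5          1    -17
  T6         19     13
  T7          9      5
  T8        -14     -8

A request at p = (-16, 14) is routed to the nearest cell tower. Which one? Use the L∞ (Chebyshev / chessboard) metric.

d(p,T1) = max(35, 18) = 35
d(p,T2) = max(2, 4) = 4
d(p,T3) = max(22, 4) = 22
d(p,T4) = max(1, 22) = 22
d(p,T5) = max(17, 31) = 31
d(p,T6) = max(35, 1) = 35
d(p,T7) = max(25, 9) = 25
d(p,T8) = max(2, 22) = 22
T2 is nearest.

T2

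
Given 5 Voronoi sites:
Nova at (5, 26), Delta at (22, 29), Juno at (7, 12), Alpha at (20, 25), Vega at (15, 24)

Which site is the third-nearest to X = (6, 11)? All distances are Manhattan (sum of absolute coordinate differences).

Vega

d(X, Nova) = |6−5| + |11−26| = 1 + 15 = 16
d(X, Delta) = |6−22| + |11−29| = 16 + 18 = 34
d(X, Juno) = |6−7| + |11−12| = 1 + 1 = 2
d(X, Alpha) = |6−20| + |11−25| = 14 + 14 = 28
d(X, Vega) = |6−15| + |11−24| = 9 + 13 = 22
Sorted ascending: Juno, Nova, Vega, Alpha, … — the third-nearest is Vega.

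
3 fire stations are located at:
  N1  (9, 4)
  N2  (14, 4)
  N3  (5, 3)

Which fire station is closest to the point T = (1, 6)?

N3

Since √ is increasing, it suffices to compare squared distances:
|TN1|² = 64 + 4 = 68
|TN2|² = 169 + 4 = 173
|TN3|² = 16 + 9 = 25
Minimum is at N3.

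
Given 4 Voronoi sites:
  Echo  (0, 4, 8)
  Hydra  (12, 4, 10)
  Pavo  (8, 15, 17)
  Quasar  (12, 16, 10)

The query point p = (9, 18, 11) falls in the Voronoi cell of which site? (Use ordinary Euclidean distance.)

Quasar

Squared Euclidean distances:
d²(p, Echo) = 81 + 196 + 9 = 286
d²(p, Hydra) = 9 + 196 + 1 = 206
d²(p, Pavo) = 1 + 9 + 36 = 46
d²(p, Quasar) = 9 + 4 + 1 = 14
Quasar is nearest.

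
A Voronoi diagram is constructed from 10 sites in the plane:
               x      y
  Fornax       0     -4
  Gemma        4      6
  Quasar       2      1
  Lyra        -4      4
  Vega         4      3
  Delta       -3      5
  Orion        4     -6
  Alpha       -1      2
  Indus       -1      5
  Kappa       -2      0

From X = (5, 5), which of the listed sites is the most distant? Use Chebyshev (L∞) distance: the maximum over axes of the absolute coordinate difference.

d(X, Fornax) = max(5, 9) = 9
d(X, Gemma) = max(1, 1) = 1
d(X, Quasar) = max(3, 4) = 4
d(X, Lyra) = max(9, 1) = 9
d(X, Vega) = max(1, 2) = 2
d(X, Delta) = max(8, 0) = 8
d(X, Orion) = max(1, 11) = 11
d(X, Alpha) = max(6, 3) = 6
d(X, Indus) = max(6, 0) = 6
d(X, Kappa) = max(7, 5) = 7
The largest is to Orion.

Orion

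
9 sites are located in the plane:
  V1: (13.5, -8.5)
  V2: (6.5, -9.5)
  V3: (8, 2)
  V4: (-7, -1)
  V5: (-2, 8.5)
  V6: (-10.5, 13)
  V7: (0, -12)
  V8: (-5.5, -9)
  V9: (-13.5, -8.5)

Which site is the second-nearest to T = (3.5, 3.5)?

Squared Euclidean distances:
|TV1|² = (3.5−13.5)² + (3.5−(-8.5))² = 100 + 144 = 244
|TV2|² = (3.5−6.5)² + (3.5−(-9.5))² = 9 + 169 = 178
|TV3|² = (3.5−8)² + (3.5−2)² = 20.25 + 2.25 = 22.5
|TV4|² = (3.5−(-7))² + (3.5−(-1))² = 110.25 + 20.25 = 130.5
|TV5|² = (3.5−(-2))² + (3.5−8.5)² = 30.25 + 25 = 55.25
|TV6|² = (3.5−(-10.5))² + (3.5−13)² = 196 + 90.25 = 286.25
|TV7|² = (3.5−0)² + (3.5−(-12))² = 12.25 + 240.25 = 252.5
|TV8|² = (3.5−(-5.5))² + (3.5−(-9))² = 81 + 156.25 = 237.25
|TV9|² = (3.5−(-13.5))² + (3.5−(-8.5))² = 289 + 144 = 433
Sorted ascending: V3, V5, V4, … — the second-nearest is V5.

V5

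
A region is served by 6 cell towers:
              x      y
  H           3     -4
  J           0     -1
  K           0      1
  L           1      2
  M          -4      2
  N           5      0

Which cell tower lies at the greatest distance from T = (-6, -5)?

Since √ is increasing, it suffices to compare squared distances:
|TH|² = (-6−3)² + (-5−(-4))² = 81 + 1 = 82
|TJ|² = (-6−0)² + (-5−(-1))² = 36 + 16 = 52
|TK|² = (-6−0)² + (-5−1)² = 36 + 36 = 72
|TL|² = (-6−1)² + (-5−2)² = 49 + 49 = 98
|TM|² = (-6−(-4))² + (-5−2)² = 4 + 49 = 53
|TN|² = (-6−5)² + (-5−0)² = 121 + 25 = 146
The largest is to N.

N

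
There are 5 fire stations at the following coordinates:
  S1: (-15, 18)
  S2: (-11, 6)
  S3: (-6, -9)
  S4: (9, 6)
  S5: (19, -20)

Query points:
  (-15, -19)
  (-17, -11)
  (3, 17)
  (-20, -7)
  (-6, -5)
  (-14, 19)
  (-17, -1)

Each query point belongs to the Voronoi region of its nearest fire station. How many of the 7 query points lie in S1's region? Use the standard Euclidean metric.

1

(-15, -19) — d² to each: S1:1369, S2:641, S3:181, S4:1201, S5:1157 → nearest is S3
(-17, -11) — d² to each: S1:845, S2:325, S3:125, S4:965, S5:1377 → nearest is S3
(3, 17) — d² to each: S1:325, S2:317, S3:757, S4:157, S5:1625 → nearest is S4
(-20, -7) — d² to each: S1:650, S2:250, S3:200, S4:1010, S5:1690 → nearest is S3
(-6, -5) — d² to each: S1:610, S2:146, S3:16, S4:346, S5:850 → nearest is S3
(-14, 19) — d² to each: S1:2, S2:178, S3:848, S4:698, S5:2610 → nearest is S1
(-17, -1) — d² to each: S1:365, S2:85, S3:185, S4:725, S5:1657 → nearest is S2
1 of the 7 points has S1 as nearest.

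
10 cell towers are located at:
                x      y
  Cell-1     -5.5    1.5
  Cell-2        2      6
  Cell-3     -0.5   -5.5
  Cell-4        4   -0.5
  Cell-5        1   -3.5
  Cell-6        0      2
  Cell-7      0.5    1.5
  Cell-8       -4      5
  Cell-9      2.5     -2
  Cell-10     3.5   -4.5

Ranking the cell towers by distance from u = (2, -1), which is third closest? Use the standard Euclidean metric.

Cell-5

Compare squared distances (the ordering matches that of the actual distances):
d²(u, Cell-1) = (2−(-5.5))² + (-1−1.5)² = 56.25 + 6.25 = 62.5
d²(u, Cell-2) = (2−2)² + (-1−6)² = 0 + 49 = 49
d²(u, Cell-3) = (2−(-0.5))² + (-1−(-5.5))² = 6.25 + 20.25 = 26.5
d²(u, Cell-4) = (2−4)² + (-1−(-0.5))² = 4 + 0.25 = 4.25
d²(u, Cell-5) = (2−1)² + (-1−(-3.5))² = 1 + 6.25 = 7.25
d²(u, Cell-6) = (2−0)² + (-1−2)² = 4 + 9 = 13
d²(u, Cell-7) = (2−0.5)² + (-1−1.5)² = 2.25 + 6.25 = 8.5
d²(u, Cell-8) = (2−(-4))² + (-1−5)² = 36 + 36 = 72
d²(u, Cell-9) = (2−2.5)² + (-1−(-2))² = 0.25 + 1 = 1.25
d²(u, Cell-10) = (2−3.5)² + (-1−(-4.5))² = 2.25 + 12.25 = 14.5
Sorted ascending: Cell-9, Cell-4, Cell-5, Cell-7, … — the third-nearest is Cell-5.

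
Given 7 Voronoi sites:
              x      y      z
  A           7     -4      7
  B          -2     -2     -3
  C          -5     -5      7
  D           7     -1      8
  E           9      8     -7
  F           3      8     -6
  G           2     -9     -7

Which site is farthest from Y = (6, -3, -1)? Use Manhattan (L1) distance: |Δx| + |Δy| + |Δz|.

d(Y,A) = 1 + 1 + 8 = 10
d(Y,B) = 8 + 1 + 2 = 11
d(Y,C) = 11 + 2 + 8 = 21
d(Y,D) = 1 + 2 + 9 = 12
d(Y,E) = 3 + 11 + 6 = 20
d(Y,F) = 3 + 11 + 5 = 19
d(Y,G) = 4 + 6 + 6 = 16
The largest is to C.

C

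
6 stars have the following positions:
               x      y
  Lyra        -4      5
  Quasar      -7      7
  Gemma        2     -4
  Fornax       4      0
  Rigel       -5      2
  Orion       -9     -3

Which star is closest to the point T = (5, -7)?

Compare squared distances (the ordering matches that of the actual distances):
d²(T, Lyra) = (5−(-4))² + (-7−5)² = 81 + 144 = 225
d²(T, Quasar) = (5−(-7))² + (-7−7)² = 144 + 196 = 340
d²(T, Gemma) = (5−2)² + (-7−(-4))² = 9 + 9 = 18
d²(T, Fornax) = (5−4)² + (-7−0)² = 1 + 49 = 50
d²(T, Rigel) = (5−(-5))² + (-7−2)² = 100 + 81 = 181
d²(T, Orion) = (5−(-9))² + (-7−(-3))² = 196 + 16 = 212
Minimum is at Gemma.

Gemma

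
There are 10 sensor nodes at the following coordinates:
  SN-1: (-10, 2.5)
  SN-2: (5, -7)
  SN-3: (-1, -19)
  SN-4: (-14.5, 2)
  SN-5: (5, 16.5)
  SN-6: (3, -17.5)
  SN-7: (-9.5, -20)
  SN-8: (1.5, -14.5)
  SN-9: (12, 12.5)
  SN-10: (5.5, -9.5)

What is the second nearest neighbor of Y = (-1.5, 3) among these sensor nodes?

SN-2

Squared Euclidean distances:
d²(Y, SN-1) = 72.25 + 0.25 = 72.5
d²(Y, SN-2) = 42.25 + 100 = 142.25
d²(Y, SN-3) = 0.25 + 484 = 484.25
d²(Y, SN-4) = 169 + 1 = 170
d²(Y, SN-5) = 42.25 + 182.25 = 224.5
d²(Y, SN-6) = 20.25 + 420.25 = 440.5
d²(Y, SN-7) = 64 + 529 = 593
d²(Y, SN-8) = 9 + 306.25 = 315.25
d²(Y, SN-9) = 182.25 + 90.25 = 272.5
d²(Y, SN-10) = 49 + 156.25 = 205.25
Sorted ascending: SN-1, SN-2, SN-4, … — the second-nearest is SN-2.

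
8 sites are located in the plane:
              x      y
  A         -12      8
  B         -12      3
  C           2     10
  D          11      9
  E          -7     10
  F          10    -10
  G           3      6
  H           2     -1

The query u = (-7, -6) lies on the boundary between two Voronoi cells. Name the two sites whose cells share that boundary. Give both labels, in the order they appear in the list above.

B and H

Squared distances from u to each site:
|uA|² = 25 + 196 = 221
|uB|² = 25 + 81 = 106
|uC|² = 81 + 256 = 337
|uD|² = 324 + 225 = 549
|uE|² = 0 + 256 = 256
|uF|² = 289 + 16 = 305
|uG|² = 100 + 144 = 244
|uH|² = 81 + 25 = 106
u is equidistant from B and H (both at squared distance 106), and every other site is strictly farther — so u lies on the B–H Voronoi edge.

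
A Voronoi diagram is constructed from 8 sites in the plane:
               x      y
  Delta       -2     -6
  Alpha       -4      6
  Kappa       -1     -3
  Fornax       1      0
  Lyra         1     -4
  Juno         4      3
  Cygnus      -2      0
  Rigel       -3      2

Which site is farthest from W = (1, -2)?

Compare squared distances (the ordering matches that of the actual distances):
d²(W, Delta) = (1−(-2))² + (-2−(-6))² = 9 + 16 = 25
d²(W, Alpha) = (1−(-4))² + (-2−6)² = 25 + 64 = 89
d²(W, Kappa) = (1−(-1))² + (-2−(-3))² = 4 + 1 = 5
d²(W, Fornax) = (1−1)² + (-2−0)² = 0 + 4 = 4
d²(W, Lyra) = (1−1)² + (-2−(-4))² = 0 + 4 = 4
d²(W, Juno) = (1−4)² + (-2−3)² = 9 + 25 = 34
d²(W, Cygnus) = (1−(-2))² + (-2−0)² = 9 + 4 = 13
d²(W, Rigel) = (1−(-3))² + (-2−2)² = 16 + 16 = 32
The largest is to Alpha.

Alpha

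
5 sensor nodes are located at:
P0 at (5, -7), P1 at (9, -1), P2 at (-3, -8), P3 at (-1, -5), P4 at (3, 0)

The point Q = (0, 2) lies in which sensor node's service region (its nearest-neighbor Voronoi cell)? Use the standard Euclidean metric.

P4

Compare squared distances (the ordering matches that of the actual distances):
|QP0|² = (0−5)² + (2−(-7))² = 25 + 81 = 106
|QP1|² = (0−9)² + (2−(-1))² = 81 + 9 = 90
|QP2|² = (0−(-3))² + (2−(-8))² = 9 + 100 = 109
|QP3|² = (0−(-1))² + (2−(-5))² = 1 + 49 = 50
|QP4|² = (0−3)² + (2−0)² = 9 + 4 = 13
The smallest is to P4, so Q lies in the Voronoi region of P4.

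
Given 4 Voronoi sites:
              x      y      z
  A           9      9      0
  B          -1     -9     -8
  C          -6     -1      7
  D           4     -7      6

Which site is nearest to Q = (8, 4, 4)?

Compare squared distances (the ordering matches that of the actual distances):
|QA|² = 1 + 25 + 16 = 42
|QB|² = 81 + 169 + 144 = 394
|QC|² = 196 + 25 + 9 = 230
|QD|² = 16 + 121 + 4 = 141
The smallest is to A, so Q lies in the Voronoi region of A.

A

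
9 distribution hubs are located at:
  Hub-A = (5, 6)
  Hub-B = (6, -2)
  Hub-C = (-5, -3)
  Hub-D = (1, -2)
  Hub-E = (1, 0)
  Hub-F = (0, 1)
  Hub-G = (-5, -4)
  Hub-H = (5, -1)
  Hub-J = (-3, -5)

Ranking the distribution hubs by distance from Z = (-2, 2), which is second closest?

Hub-E

Compare squared distances (the ordering matches that of the actual distances):
d²(Z, Hub-A) = 49 + 16 = 65
d²(Z, Hub-B) = 64 + 16 = 80
d²(Z, Hub-C) = 9 + 25 = 34
d²(Z, Hub-D) = 9 + 16 = 25
d²(Z, Hub-E) = 9 + 4 = 13
d²(Z, Hub-F) = 4 + 1 = 5
d²(Z, Hub-G) = 9 + 36 = 45
d²(Z, Hub-H) = 49 + 9 = 58
d²(Z, Hub-J) = 1 + 49 = 50
Sorted ascending: Hub-F, Hub-E, Hub-D, … — the second-nearest is Hub-E.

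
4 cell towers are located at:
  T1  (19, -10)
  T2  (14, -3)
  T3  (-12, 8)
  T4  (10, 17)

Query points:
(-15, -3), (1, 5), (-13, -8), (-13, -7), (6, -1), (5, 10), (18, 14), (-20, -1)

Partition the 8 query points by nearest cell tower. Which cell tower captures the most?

T3

(-15, -3) — d² to each: T1:1205, T2:841, T3:130, T4:1025 → nearest is T3
(1, 5) — d² to each: T1:549, T2:233, T3:178, T4:225 → nearest is T3
(-13, -8) — d² to each: T1:1028, T2:754, T3:257, T4:1154 → nearest is T3
(-13, -7) — d² to each: T1:1033, T2:745, T3:226, T4:1105 → nearest is T3
(6, -1) — d² to each: T1:250, T2:68, T3:405, T4:340 → nearest is T2
(5, 10) — d² to each: T1:596, T2:250, T3:293, T4:74 → nearest is T4
(18, 14) — d² to each: T1:577, T2:305, T3:936, T4:73 → nearest is T4
(-20, -1) — d² to each: T1:1602, T2:1160, T3:145, T4:1224 → nearest is T3
Tally — T2:1, T3:5, T4:2. T3 captures the most (5).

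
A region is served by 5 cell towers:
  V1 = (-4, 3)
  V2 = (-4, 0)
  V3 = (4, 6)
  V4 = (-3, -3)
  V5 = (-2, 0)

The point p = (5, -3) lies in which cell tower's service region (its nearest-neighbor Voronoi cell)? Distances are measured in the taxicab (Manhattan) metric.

V4

d(p,V1) = |5−(-4)| + |-3−3| = 9 + 6 = 15
d(p,V2) = |5−(-4)| + |-3−0| = 9 + 3 = 12
d(p,V3) = |5−4| + |-3−6| = 1 + 9 = 10
d(p,V4) = |5−(-3)| + |-3−(-3)| = 8 + 0 = 8
d(p,V5) = |5−(-2)| + |-3−0| = 7 + 3 = 10
Minimum is at V4.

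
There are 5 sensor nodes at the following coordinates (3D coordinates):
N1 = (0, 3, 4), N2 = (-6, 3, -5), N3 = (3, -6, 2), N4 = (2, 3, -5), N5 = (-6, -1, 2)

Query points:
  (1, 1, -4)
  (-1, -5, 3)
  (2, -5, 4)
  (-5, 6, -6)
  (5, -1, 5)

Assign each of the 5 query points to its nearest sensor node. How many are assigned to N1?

(1, 1, -4) — d² to each: N1:69, N2:54, N3:89, N4:6, N5:89 → nearest is N4
(-1, -5, 3) — d² to each: N1:66, N2:153, N3:18, N4:137, N5:42 → nearest is N3
(2, -5, 4) — d² to each: N1:68, N2:209, N3:6, N4:145, N5:84 → nearest is N3
(-5, 6, -6) — d² to each: N1:134, N2:11, N3:272, N4:59, N5:114 → nearest is N2
(5, -1, 5) — d² to each: N1:42, N2:237, N3:38, N4:125, N5:130 → nearest is N3
0 of the 5 points have N1 as nearest.

0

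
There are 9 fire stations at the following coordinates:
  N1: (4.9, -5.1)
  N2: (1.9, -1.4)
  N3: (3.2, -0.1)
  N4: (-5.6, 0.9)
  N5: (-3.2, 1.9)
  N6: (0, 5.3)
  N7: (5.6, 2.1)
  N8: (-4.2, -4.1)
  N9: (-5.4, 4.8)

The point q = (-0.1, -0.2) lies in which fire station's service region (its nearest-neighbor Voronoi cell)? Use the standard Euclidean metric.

N2

Squared Euclidean distances:
|qN1|² = 25 + 24.01 = 49.01
|qN2|² = 4 + 1.44 = 5.44
|qN3|² = 10.89 + 0.01 = 10.9
|qN4|² = 30.25 + 1.21 = 31.46
|qN5|² = 9.61 + 4.41 = 14.02
|qN6|² = 0.01 + 30.25 = 30.26
|qN7|² = 32.49 + 5.29 = 37.78
|qN8|² = 16.81 + 15.21 = 32.02
|qN9|² = 28.09 + 25 = 53.09
N2 is nearest.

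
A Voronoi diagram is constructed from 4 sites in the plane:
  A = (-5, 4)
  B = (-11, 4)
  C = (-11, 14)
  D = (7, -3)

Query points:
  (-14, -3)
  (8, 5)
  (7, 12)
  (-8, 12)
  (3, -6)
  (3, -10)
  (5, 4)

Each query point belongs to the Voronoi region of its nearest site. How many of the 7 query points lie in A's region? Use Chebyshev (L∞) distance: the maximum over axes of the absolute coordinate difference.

1

(-14, -3) — d to each: A:9, B:7, C:17, D:21 → nearest is B
(8, 5) — d to each: A:13, B:19, C:19, D:8 → nearest is D
(7, 12) — d to each: A:12, B:18, C:18, D:15 → nearest is A
(-8, 12) — d to each: A:8, B:8, C:3, D:15 → nearest is C
(3, -6) — d to each: A:10, B:14, C:20, D:4 → nearest is D
(3, -10) — d to each: A:14, B:14, C:24, D:7 → nearest is D
(5, 4) — d to each: A:10, B:16, C:16, D:7 → nearest is D
1 of the 7 points has A as nearest.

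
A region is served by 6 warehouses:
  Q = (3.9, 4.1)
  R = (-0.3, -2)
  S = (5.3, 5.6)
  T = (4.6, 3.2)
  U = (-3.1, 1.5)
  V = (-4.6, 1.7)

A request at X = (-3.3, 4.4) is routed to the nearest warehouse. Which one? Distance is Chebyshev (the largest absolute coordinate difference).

d(X,Q) = max(7.2, 0.3) = 7.2
d(X,R) = max(3, 6.4) = 6.4
d(X,S) = max(8.6, 1.2) = 8.6
d(X,T) = max(7.9, 1.2) = 7.9
d(X,U) = max(0.2, 2.9) = 2.9
d(X,V) = max(1.3, 2.7) = 2.7
V is nearest.

V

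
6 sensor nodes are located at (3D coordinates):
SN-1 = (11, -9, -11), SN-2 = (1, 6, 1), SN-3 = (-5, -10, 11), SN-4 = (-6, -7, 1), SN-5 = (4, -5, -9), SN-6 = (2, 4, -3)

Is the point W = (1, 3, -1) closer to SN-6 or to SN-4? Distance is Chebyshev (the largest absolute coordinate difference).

SN-6

d(W, SN-6) = max(1, 1, 2) = 2
d(W, SN-4) = max(7, 10, 2) = 10
2 < 10, so SN-6 is closer.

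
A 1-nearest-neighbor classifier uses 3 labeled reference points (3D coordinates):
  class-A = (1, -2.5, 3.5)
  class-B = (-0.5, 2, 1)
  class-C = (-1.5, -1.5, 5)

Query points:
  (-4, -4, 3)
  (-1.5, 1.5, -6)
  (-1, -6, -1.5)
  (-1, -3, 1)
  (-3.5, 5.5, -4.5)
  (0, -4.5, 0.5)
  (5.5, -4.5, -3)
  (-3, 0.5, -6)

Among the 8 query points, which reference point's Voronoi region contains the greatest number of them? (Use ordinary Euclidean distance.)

(-4, -4, 3) — d² to each: class-A:27.5, class-B:52.25, class-C:16.5 → nearest is class-C
(-1.5, 1.5, -6) — d² to each: class-A:112.5, class-B:50.25, class-C:130 → nearest is class-B
(-1, -6, -1.5) — d² to each: class-A:41.25, class-B:70.5, class-C:62.75 → nearest is class-A
(-1, -3, 1) — d² to each: class-A:10.5, class-B:25.25, class-C:18.5 → nearest is class-A
(-3.5, 5.5, -4.5) — d² to each: class-A:148.25, class-B:51.5, class-C:143.25 → nearest is class-B
(0, -4.5, 0.5) — d² to each: class-A:14, class-B:42.75, class-C:31.5 → nearest is class-A
(5.5, -4.5, -3) — d² to each: class-A:66.5, class-B:94.25, class-C:122 → nearest is class-A
(-3, 0.5, -6) — d² to each: class-A:115.25, class-B:57.5, class-C:127.25 → nearest is class-B
Tally — class-A:4, class-B:3, class-C:1. class-A captures the most (4).

class-A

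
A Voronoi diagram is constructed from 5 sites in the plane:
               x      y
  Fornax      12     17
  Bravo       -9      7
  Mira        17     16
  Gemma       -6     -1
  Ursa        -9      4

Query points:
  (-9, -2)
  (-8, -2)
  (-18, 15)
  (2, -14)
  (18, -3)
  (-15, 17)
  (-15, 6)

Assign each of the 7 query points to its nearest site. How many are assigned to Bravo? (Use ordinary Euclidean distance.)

3

(-9, -2) — d² to each: Fornax:802, Bravo:81, Mira:1000, Gemma:10, Ursa:36 → nearest is Gemma
(-8, -2) — d² to each: Fornax:761, Bravo:82, Mira:949, Gemma:5, Ursa:37 → nearest is Gemma
(-18, 15) — d² to each: Fornax:904, Bravo:145, Mira:1226, Gemma:400, Ursa:202 → nearest is Bravo
(2, -14) — d² to each: Fornax:1061, Bravo:562, Mira:1125, Gemma:233, Ursa:445 → nearest is Gemma
(18, -3) — d² to each: Fornax:436, Bravo:829, Mira:362, Gemma:580, Ursa:778 → nearest is Mira
(-15, 17) — d² to each: Fornax:729, Bravo:136, Mira:1025, Gemma:405, Ursa:205 → nearest is Bravo
(-15, 6) — d² to each: Fornax:850, Bravo:37, Mira:1124, Gemma:130, Ursa:40 → nearest is Bravo
3 of the 7 points have Bravo as nearest.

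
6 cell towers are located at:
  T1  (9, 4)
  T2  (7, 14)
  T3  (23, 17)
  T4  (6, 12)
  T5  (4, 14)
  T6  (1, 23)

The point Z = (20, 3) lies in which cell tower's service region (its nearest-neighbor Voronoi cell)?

Compare squared distances (the ordering matches that of the actual distances):
|ZT1|² = (20−9)² + (3−4)² = 121 + 1 = 122
|ZT2|² = (20−7)² + (3−14)² = 169 + 121 = 290
|ZT3|² = (20−23)² + (3−17)² = 9 + 196 = 205
|ZT4|² = (20−6)² + (3−12)² = 196 + 81 = 277
|ZT5|² = (20−4)² + (3−14)² = 256 + 121 = 377
|ZT6|² = (20−1)² + (3−23)² = 361 + 400 = 761
T1 is nearest.

T1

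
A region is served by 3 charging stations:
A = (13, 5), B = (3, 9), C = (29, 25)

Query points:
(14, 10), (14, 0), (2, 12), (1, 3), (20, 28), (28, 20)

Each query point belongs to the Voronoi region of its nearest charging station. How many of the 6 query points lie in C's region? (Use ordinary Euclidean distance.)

2

(14, 10) — d² to each: A:26, B:122, C:450 → nearest is A
(14, 0) — d² to each: A:26, B:202, C:850 → nearest is A
(2, 12) — d² to each: A:170, B:10, C:898 → nearest is B
(1, 3) — d² to each: A:148, B:40, C:1268 → nearest is B
(20, 28) — d² to each: A:578, B:650, C:90 → nearest is C
(28, 20) — d² to each: A:450, B:746, C:26 → nearest is C
2 of the 6 points have C as nearest.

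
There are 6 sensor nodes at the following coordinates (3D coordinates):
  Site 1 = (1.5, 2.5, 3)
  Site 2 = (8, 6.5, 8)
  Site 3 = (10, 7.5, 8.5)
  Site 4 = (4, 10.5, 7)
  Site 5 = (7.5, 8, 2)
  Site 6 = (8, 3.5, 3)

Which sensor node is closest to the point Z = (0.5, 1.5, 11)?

Site 1

Squared Euclidean distances:
d²(Z, Site 1) = (0.5−1.5)² + (1.5−2.5)² + (11−3)² = 1 + 1 + 64 = 66
d²(Z, Site 2) = (0.5−8)² + (1.5−6.5)² + (11−8)² = 56.25 + 25 + 9 = 90.25
d²(Z, Site 3) = (0.5−10)² + (1.5−7.5)² + (11−8.5)² = 90.25 + 36 + 6.25 = 132.5
d²(Z, Site 4) = (0.5−4)² + (1.5−10.5)² + (11−7)² = 12.25 + 81 + 16 = 109.25
d²(Z, Site 5) = (0.5−7.5)² + (1.5−8)² + (11−2)² = 49 + 42.25 + 81 = 172.25
d²(Z, Site 6) = (0.5−8)² + (1.5−3.5)² + (11−3)² = 56.25 + 4 + 64 = 124.25
Minimum is at Site 1.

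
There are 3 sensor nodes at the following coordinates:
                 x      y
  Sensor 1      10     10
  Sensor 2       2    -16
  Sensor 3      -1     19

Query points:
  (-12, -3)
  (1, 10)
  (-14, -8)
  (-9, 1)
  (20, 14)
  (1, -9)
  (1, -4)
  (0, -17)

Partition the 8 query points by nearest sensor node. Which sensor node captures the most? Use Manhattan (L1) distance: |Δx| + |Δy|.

Sensor 2

(-12, -3) — d to each: Sensor 1:35, Sensor 2:27, Sensor 3:33 → nearest is Sensor 2
(1, 10) — d to each: Sensor 1:9, Sensor 2:27, Sensor 3:11 → nearest is Sensor 1
(-14, -8) — d to each: Sensor 1:42, Sensor 2:24, Sensor 3:40 → nearest is Sensor 2
(-9, 1) — d to each: Sensor 1:28, Sensor 2:28, Sensor 3:26 → nearest is Sensor 3
(20, 14) — d to each: Sensor 1:14, Sensor 2:48, Sensor 3:26 → nearest is Sensor 1
(1, -9) — d to each: Sensor 1:28, Sensor 2:8, Sensor 3:30 → nearest is Sensor 2
(1, -4) — d to each: Sensor 1:23, Sensor 2:13, Sensor 3:25 → nearest is Sensor 2
(0, -17) — d to each: Sensor 1:37, Sensor 2:3, Sensor 3:37 → nearest is Sensor 2
Tally — Sensor 1:2, Sensor 2:5, Sensor 3:1. Sensor 2 captures the most (5).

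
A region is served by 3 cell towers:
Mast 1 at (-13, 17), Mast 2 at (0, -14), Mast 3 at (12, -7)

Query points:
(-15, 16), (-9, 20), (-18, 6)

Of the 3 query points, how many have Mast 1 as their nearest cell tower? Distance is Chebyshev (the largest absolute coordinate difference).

3

(-15, 16) — d to each: Mast 1:2, Mast 2:30, Mast 3:27 → nearest is Mast 1
(-9, 20) — d to each: Mast 1:4, Mast 2:34, Mast 3:27 → nearest is Mast 1
(-18, 6) — d to each: Mast 1:11, Mast 2:20, Mast 3:30 → nearest is Mast 1
3 of the 3 points have Mast 1 as nearest.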